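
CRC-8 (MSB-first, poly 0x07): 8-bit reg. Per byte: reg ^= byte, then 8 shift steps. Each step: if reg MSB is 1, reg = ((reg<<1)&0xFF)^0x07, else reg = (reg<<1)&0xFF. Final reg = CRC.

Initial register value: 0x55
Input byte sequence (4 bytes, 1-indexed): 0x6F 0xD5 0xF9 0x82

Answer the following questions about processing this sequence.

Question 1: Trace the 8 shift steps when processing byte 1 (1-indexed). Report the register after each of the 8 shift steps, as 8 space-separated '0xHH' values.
Answer: 0x74 0xE8 0xD7 0xA9 0x55 0xAA 0x53 0xA6

Derivation:
Register before byte 1: 0x55
After XOR with byte 0x6F: 0x3A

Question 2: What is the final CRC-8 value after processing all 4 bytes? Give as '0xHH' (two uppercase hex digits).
Answer: 0xF4

Derivation:
After byte 1 (0x6F): reg=0xA6
After byte 2 (0xD5): reg=0x5E
After byte 3 (0xF9): reg=0x7C
After byte 4 (0x82): reg=0xF4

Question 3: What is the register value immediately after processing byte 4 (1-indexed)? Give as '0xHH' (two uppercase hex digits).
After byte 1 (0x6F): reg=0xA6
After byte 2 (0xD5): reg=0x5E
After byte 3 (0xF9): reg=0x7C
After byte 4 (0x82): reg=0xF4

Answer: 0xF4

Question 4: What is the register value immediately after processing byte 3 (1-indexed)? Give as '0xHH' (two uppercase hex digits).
Answer: 0x7C

Derivation:
After byte 1 (0x6F): reg=0xA6
After byte 2 (0xD5): reg=0x5E
After byte 3 (0xF9): reg=0x7C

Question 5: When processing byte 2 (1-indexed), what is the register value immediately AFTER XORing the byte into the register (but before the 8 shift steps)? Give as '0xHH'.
Answer: 0x73

Derivation:
Register before byte 2: 0xA6
Byte 2: 0xD5
0xA6 XOR 0xD5 = 0x73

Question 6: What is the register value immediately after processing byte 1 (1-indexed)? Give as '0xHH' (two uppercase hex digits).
Answer: 0xA6

Derivation:
After byte 1 (0x6F): reg=0xA6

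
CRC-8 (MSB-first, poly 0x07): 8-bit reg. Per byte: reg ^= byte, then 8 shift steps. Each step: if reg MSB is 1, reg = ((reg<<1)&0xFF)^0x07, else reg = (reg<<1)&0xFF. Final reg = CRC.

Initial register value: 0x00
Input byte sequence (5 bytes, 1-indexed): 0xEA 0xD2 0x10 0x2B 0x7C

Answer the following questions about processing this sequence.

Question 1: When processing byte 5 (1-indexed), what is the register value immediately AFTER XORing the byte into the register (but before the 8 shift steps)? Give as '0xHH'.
Register before byte 5: 0x87
Byte 5: 0x7C
0x87 XOR 0x7C = 0xFB

Answer: 0xFB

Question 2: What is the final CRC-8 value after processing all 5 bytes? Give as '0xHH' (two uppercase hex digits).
After byte 1 (0xEA): reg=0x98
After byte 2 (0xD2): reg=0xF1
After byte 3 (0x10): reg=0xA9
After byte 4 (0x2B): reg=0x87
After byte 5 (0x7C): reg=0xEF

Answer: 0xEF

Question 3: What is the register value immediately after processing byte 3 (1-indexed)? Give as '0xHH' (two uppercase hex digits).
Answer: 0xA9

Derivation:
After byte 1 (0xEA): reg=0x98
After byte 2 (0xD2): reg=0xF1
After byte 3 (0x10): reg=0xA9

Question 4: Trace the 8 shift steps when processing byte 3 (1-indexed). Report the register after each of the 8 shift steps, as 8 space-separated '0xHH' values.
After byte 1 (0xEA): reg=0x98
After byte 2 (0xD2): reg=0xF1
Register before byte 3: 0xF1
After XOR with byte 0x10: 0xE1

Answer: 0xC5 0x8D 0x1D 0x3A 0x74 0xE8 0xD7 0xA9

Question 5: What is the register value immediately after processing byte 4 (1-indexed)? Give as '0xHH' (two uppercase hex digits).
Answer: 0x87

Derivation:
After byte 1 (0xEA): reg=0x98
After byte 2 (0xD2): reg=0xF1
After byte 3 (0x10): reg=0xA9
After byte 4 (0x2B): reg=0x87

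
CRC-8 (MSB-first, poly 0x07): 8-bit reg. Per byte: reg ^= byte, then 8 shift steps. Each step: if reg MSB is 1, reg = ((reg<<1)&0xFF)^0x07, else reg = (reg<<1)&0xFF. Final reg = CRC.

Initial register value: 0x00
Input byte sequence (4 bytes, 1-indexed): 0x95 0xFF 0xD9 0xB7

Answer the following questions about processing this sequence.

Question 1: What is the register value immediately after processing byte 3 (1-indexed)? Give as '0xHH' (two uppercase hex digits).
After byte 1 (0x95): reg=0xE2
After byte 2 (0xFF): reg=0x53
After byte 3 (0xD9): reg=0xBF

Answer: 0xBF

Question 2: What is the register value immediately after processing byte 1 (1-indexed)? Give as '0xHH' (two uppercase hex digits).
After byte 1 (0x95): reg=0xE2

Answer: 0xE2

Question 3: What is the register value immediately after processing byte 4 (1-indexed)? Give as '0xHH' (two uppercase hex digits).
Answer: 0x38

Derivation:
After byte 1 (0x95): reg=0xE2
After byte 2 (0xFF): reg=0x53
After byte 3 (0xD9): reg=0xBF
After byte 4 (0xB7): reg=0x38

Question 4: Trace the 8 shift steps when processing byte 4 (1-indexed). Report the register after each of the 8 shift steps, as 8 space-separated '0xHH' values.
Answer: 0x10 0x20 0x40 0x80 0x07 0x0E 0x1C 0x38

Derivation:
After byte 1 (0x95): reg=0xE2
After byte 2 (0xFF): reg=0x53
After byte 3 (0xD9): reg=0xBF
Register before byte 4: 0xBF
After XOR with byte 0xB7: 0x08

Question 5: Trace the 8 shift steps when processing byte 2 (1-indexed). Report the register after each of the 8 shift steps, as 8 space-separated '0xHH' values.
Answer: 0x3A 0x74 0xE8 0xD7 0xA9 0x55 0xAA 0x53

Derivation:
After byte 1 (0x95): reg=0xE2
Register before byte 2: 0xE2
After XOR with byte 0xFF: 0x1D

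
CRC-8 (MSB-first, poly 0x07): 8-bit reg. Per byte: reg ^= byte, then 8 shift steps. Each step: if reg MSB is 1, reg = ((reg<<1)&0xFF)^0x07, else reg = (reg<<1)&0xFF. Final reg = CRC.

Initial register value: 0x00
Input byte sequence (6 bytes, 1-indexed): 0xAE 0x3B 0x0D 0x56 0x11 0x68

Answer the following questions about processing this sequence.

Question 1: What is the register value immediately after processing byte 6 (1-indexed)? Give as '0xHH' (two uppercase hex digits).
Answer: 0x7D

Derivation:
After byte 1 (0xAE): reg=0x43
After byte 2 (0x3B): reg=0x6F
After byte 3 (0x0D): reg=0x29
After byte 4 (0x56): reg=0x7A
After byte 5 (0x11): reg=0x16
After byte 6 (0x68): reg=0x7D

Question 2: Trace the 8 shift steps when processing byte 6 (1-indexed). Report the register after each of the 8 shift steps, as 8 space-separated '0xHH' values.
After byte 1 (0xAE): reg=0x43
After byte 2 (0x3B): reg=0x6F
After byte 3 (0x0D): reg=0x29
After byte 4 (0x56): reg=0x7A
After byte 5 (0x11): reg=0x16
Register before byte 6: 0x16
After XOR with byte 0x68: 0x7E

Answer: 0xFC 0xFF 0xF9 0xF5 0xED 0xDD 0xBD 0x7D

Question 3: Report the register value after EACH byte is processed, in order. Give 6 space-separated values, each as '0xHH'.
0x43 0x6F 0x29 0x7A 0x16 0x7D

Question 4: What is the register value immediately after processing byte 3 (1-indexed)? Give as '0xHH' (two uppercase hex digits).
After byte 1 (0xAE): reg=0x43
After byte 2 (0x3B): reg=0x6F
After byte 3 (0x0D): reg=0x29

Answer: 0x29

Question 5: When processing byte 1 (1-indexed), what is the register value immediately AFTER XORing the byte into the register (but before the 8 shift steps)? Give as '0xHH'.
Answer: 0xAE

Derivation:
Register before byte 1: 0x00
Byte 1: 0xAE
0x00 XOR 0xAE = 0xAE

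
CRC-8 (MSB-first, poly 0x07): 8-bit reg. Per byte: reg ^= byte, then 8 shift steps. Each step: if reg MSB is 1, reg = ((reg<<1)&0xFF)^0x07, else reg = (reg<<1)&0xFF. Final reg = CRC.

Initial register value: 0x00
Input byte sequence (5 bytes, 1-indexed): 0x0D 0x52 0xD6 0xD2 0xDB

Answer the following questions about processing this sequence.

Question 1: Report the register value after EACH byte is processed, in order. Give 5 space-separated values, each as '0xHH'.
0x23 0x50 0x9B 0xF8 0xE9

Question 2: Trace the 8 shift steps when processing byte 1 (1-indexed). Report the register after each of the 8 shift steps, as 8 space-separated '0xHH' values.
Answer: 0x1A 0x34 0x68 0xD0 0xA7 0x49 0x92 0x23

Derivation:
Register before byte 1: 0x00
After XOR with byte 0x0D: 0x0D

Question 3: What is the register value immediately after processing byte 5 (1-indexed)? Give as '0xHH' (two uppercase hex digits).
After byte 1 (0x0D): reg=0x23
After byte 2 (0x52): reg=0x50
After byte 3 (0xD6): reg=0x9B
After byte 4 (0xD2): reg=0xF8
After byte 5 (0xDB): reg=0xE9

Answer: 0xE9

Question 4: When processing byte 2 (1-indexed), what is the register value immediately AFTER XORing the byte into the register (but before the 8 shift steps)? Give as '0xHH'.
Register before byte 2: 0x23
Byte 2: 0x52
0x23 XOR 0x52 = 0x71

Answer: 0x71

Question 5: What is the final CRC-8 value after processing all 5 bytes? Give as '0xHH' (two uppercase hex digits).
After byte 1 (0x0D): reg=0x23
After byte 2 (0x52): reg=0x50
After byte 3 (0xD6): reg=0x9B
After byte 4 (0xD2): reg=0xF8
After byte 5 (0xDB): reg=0xE9

Answer: 0xE9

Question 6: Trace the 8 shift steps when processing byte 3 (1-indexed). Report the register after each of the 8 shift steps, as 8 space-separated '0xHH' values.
Answer: 0x0B 0x16 0x2C 0x58 0xB0 0x67 0xCE 0x9B

Derivation:
After byte 1 (0x0D): reg=0x23
After byte 2 (0x52): reg=0x50
Register before byte 3: 0x50
After XOR with byte 0xD6: 0x86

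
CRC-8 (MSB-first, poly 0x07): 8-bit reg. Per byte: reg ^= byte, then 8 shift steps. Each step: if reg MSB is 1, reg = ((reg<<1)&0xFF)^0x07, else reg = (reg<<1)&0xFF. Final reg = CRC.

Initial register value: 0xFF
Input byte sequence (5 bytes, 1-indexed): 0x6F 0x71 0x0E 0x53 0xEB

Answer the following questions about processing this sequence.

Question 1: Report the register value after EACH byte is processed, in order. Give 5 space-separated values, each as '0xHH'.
0xF9 0xB1 0x34 0x32 0x01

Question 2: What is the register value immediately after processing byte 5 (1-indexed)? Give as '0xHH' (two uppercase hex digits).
Answer: 0x01

Derivation:
After byte 1 (0x6F): reg=0xF9
After byte 2 (0x71): reg=0xB1
After byte 3 (0x0E): reg=0x34
After byte 4 (0x53): reg=0x32
After byte 5 (0xEB): reg=0x01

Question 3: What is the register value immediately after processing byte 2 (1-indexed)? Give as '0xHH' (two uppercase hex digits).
Answer: 0xB1

Derivation:
After byte 1 (0x6F): reg=0xF9
After byte 2 (0x71): reg=0xB1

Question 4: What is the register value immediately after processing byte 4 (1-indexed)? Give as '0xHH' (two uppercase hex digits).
After byte 1 (0x6F): reg=0xF9
After byte 2 (0x71): reg=0xB1
After byte 3 (0x0E): reg=0x34
After byte 4 (0x53): reg=0x32

Answer: 0x32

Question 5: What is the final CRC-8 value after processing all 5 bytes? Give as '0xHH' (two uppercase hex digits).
After byte 1 (0x6F): reg=0xF9
After byte 2 (0x71): reg=0xB1
After byte 3 (0x0E): reg=0x34
After byte 4 (0x53): reg=0x32
After byte 5 (0xEB): reg=0x01

Answer: 0x01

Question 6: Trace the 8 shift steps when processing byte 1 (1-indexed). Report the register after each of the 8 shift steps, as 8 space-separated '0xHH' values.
Answer: 0x27 0x4E 0x9C 0x3F 0x7E 0xFC 0xFF 0xF9

Derivation:
Register before byte 1: 0xFF
After XOR with byte 0x6F: 0x90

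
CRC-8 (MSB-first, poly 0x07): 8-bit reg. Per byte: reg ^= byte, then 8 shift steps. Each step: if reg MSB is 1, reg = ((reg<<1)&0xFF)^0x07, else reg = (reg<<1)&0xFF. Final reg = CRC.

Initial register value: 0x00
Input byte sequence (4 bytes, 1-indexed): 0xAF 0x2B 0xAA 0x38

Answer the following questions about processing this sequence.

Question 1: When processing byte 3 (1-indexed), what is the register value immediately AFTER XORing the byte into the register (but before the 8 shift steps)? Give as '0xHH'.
Answer: 0xA0

Derivation:
Register before byte 3: 0x0A
Byte 3: 0xAA
0x0A XOR 0xAA = 0xA0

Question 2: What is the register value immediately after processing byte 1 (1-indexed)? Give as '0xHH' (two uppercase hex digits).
Answer: 0x44

Derivation:
After byte 1 (0xAF): reg=0x44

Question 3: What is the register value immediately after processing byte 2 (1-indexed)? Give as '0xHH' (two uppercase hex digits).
After byte 1 (0xAF): reg=0x44
After byte 2 (0x2B): reg=0x0A

Answer: 0x0A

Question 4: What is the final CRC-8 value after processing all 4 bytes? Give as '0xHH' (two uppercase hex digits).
After byte 1 (0xAF): reg=0x44
After byte 2 (0x2B): reg=0x0A
After byte 3 (0xAA): reg=0x69
After byte 4 (0x38): reg=0xB0

Answer: 0xB0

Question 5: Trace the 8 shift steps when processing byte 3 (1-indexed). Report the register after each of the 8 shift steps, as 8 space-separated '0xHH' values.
After byte 1 (0xAF): reg=0x44
After byte 2 (0x2B): reg=0x0A
Register before byte 3: 0x0A
After XOR with byte 0xAA: 0xA0

Answer: 0x47 0x8E 0x1B 0x36 0x6C 0xD8 0xB7 0x69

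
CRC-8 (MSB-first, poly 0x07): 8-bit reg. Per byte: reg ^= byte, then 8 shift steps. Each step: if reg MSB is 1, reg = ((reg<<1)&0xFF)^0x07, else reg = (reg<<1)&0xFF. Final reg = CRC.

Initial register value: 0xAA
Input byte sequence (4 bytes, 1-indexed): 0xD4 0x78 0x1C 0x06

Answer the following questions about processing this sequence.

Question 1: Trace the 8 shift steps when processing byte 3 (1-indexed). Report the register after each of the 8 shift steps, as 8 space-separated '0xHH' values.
Answer: 0x0E 0x1C 0x38 0x70 0xE0 0xC7 0x89 0x15

Derivation:
After byte 1 (0xD4): reg=0x7D
After byte 2 (0x78): reg=0x1B
Register before byte 3: 0x1B
After XOR with byte 0x1C: 0x07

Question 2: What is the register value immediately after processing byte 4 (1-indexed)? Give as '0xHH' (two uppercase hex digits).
Answer: 0x79

Derivation:
After byte 1 (0xD4): reg=0x7D
After byte 2 (0x78): reg=0x1B
After byte 3 (0x1C): reg=0x15
After byte 4 (0x06): reg=0x79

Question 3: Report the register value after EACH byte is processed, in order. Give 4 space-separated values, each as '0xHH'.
0x7D 0x1B 0x15 0x79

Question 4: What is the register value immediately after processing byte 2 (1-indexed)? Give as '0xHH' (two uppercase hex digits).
Answer: 0x1B

Derivation:
After byte 1 (0xD4): reg=0x7D
After byte 2 (0x78): reg=0x1B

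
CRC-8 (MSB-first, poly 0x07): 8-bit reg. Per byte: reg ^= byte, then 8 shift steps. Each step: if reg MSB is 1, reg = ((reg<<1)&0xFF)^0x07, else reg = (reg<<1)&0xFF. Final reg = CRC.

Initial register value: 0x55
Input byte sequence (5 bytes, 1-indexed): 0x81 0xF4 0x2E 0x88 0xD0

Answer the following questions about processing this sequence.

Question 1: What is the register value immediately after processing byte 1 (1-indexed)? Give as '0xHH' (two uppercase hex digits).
Answer: 0x22

Derivation:
After byte 1 (0x81): reg=0x22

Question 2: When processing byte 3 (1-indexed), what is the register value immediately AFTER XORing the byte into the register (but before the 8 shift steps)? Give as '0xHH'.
Answer: 0x02

Derivation:
Register before byte 3: 0x2C
Byte 3: 0x2E
0x2C XOR 0x2E = 0x02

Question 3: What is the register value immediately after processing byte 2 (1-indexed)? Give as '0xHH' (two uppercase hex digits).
Answer: 0x2C

Derivation:
After byte 1 (0x81): reg=0x22
After byte 2 (0xF4): reg=0x2C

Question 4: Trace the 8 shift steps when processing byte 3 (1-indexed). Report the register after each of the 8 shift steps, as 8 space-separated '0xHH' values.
Answer: 0x04 0x08 0x10 0x20 0x40 0x80 0x07 0x0E

Derivation:
After byte 1 (0x81): reg=0x22
After byte 2 (0xF4): reg=0x2C
Register before byte 3: 0x2C
After XOR with byte 0x2E: 0x02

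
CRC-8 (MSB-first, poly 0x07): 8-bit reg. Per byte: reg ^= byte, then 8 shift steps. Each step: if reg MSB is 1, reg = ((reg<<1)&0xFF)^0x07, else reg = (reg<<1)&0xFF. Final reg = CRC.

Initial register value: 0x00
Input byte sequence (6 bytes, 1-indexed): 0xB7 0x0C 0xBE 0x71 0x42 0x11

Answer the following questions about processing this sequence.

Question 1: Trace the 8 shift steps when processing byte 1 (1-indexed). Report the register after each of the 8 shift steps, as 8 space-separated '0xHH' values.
Register before byte 1: 0x00
After XOR with byte 0xB7: 0xB7

Answer: 0x69 0xD2 0xA3 0x41 0x82 0x03 0x06 0x0C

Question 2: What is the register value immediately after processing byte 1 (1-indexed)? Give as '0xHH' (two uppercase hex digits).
After byte 1 (0xB7): reg=0x0C

Answer: 0x0C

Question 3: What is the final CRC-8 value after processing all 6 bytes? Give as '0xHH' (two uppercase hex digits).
After byte 1 (0xB7): reg=0x0C
After byte 2 (0x0C): reg=0x00
After byte 3 (0xBE): reg=0x33
After byte 4 (0x71): reg=0xC9
After byte 5 (0x42): reg=0xB8
After byte 6 (0x11): reg=0x56

Answer: 0x56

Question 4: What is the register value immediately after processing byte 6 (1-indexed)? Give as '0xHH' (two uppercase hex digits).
After byte 1 (0xB7): reg=0x0C
After byte 2 (0x0C): reg=0x00
After byte 3 (0xBE): reg=0x33
After byte 4 (0x71): reg=0xC9
After byte 5 (0x42): reg=0xB8
After byte 6 (0x11): reg=0x56

Answer: 0x56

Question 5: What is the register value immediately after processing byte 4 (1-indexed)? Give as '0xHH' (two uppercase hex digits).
Answer: 0xC9

Derivation:
After byte 1 (0xB7): reg=0x0C
After byte 2 (0x0C): reg=0x00
After byte 3 (0xBE): reg=0x33
After byte 4 (0x71): reg=0xC9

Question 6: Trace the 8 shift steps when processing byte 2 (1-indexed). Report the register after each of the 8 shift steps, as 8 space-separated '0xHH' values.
After byte 1 (0xB7): reg=0x0C
Register before byte 2: 0x0C
After XOR with byte 0x0C: 0x00

Answer: 0x00 0x00 0x00 0x00 0x00 0x00 0x00 0x00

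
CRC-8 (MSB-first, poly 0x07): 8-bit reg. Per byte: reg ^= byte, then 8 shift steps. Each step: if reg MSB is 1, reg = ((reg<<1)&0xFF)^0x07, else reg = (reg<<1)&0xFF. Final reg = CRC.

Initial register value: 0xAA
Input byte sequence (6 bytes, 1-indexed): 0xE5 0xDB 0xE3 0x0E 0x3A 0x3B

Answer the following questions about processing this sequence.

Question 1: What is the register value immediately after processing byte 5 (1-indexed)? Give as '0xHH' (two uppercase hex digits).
Answer: 0xBC

Derivation:
After byte 1 (0xE5): reg=0xEA
After byte 2 (0xDB): reg=0x97
After byte 3 (0xE3): reg=0x4B
After byte 4 (0x0E): reg=0xDC
After byte 5 (0x3A): reg=0xBC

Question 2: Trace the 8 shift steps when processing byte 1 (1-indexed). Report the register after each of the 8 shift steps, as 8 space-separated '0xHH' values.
Answer: 0x9E 0x3B 0x76 0xEC 0xDF 0xB9 0x75 0xEA

Derivation:
Register before byte 1: 0xAA
After XOR with byte 0xE5: 0x4F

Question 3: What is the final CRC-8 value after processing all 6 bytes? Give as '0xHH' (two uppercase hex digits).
After byte 1 (0xE5): reg=0xEA
After byte 2 (0xDB): reg=0x97
After byte 3 (0xE3): reg=0x4B
After byte 4 (0x0E): reg=0xDC
After byte 5 (0x3A): reg=0xBC
After byte 6 (0x3B): reg=0x9C

Answer: 0x9C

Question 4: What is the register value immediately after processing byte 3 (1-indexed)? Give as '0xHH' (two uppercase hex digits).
Answer: 0x4B

Derivation:
After byte 1 (0xE5): reg=0xEA
After byte 2 (0xDB): reg=0x97
After byte 3 (0xE3): reg=0x4B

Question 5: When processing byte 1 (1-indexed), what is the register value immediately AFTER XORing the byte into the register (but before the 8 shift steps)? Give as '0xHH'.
Register before byte 1: 0xAA
Byte 1: 0xE5
0xAA XOR 0xE5 = 0x4F

Answer: 0x4F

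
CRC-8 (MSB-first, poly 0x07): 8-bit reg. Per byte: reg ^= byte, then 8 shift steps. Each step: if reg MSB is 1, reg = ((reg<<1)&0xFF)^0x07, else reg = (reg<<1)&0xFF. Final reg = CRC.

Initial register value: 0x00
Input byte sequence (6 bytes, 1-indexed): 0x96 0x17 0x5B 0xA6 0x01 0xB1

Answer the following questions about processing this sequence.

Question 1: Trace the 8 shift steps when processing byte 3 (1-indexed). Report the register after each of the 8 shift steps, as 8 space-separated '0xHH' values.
After byte 1 (0x96): reg=0xEB
After byte 2 (0x17): reg=0xFA
Register before byte 3: 0xFA
After XOR with byte 0x5B: 0xA1

Answer: 0x45 0x8A 0x13 0x26 0x4C 0x98 0x37 0x6E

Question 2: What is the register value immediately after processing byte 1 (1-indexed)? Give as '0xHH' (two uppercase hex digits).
After byte 1 (0x96): reg=0xEB

Answer: 0xEB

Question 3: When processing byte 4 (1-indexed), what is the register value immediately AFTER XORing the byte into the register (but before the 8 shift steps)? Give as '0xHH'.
Register before byte 4: 0x6E
Byte 4: 0xA6
0x6E XOR 0xA6 = 0xC8

Answer: 0xC8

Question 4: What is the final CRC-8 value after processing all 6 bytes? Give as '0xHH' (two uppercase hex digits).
After byte 1 (0x96): reg=0xEB
After byte 2 (0x17): reg=0xFA
After byte 3 (0x5B): reg=0x6E
After byte 4 (0xA6): reg=0x76
After byte 5 (0x01): reg=0x42
After byte 6 (0xB1): reg=0xD7

Answer: 0xD7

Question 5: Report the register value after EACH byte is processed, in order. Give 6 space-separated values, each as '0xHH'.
0xEB 0xFA 0x6E 0x76 0x42 0xD7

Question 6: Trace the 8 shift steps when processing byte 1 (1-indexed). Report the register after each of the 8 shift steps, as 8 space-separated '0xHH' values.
Answer: 0x2B 0x56 0xAC 0x5F 0xBE 0x7B 0xF6 0xEB

Derivation:
Register before byte 1: 0x00
After XOR with byte 0x96: 0x96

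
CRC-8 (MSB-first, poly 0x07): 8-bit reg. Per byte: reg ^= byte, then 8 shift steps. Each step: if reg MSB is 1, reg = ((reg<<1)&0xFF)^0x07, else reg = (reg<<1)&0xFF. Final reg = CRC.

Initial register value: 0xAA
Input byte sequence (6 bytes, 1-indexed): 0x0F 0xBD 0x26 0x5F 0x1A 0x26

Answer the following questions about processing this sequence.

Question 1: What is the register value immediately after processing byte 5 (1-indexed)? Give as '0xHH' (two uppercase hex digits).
Answer: 0xCF

Derivation:
After byte 1 (0x0F): reg=0x72
After byte 2 (0xBD): reg=0x63
After byte 3 (0x26): reg=0xDC
After byte 4 (0x5F): reg=0x80
After byte 5 (0x1A): reg=0xCF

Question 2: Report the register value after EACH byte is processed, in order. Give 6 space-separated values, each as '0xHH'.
0x72 0x63 0xDC 0x80 0xCF 0x91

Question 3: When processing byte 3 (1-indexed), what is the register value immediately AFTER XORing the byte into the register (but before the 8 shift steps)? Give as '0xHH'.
Register before byte 3: 0x63
Byte 3: 0x26
0x63 XOR 0x26 = 0x45

Answer: 0x45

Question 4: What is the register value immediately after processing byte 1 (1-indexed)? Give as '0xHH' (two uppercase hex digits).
Answer: 0x72

Derivation:
After byte 1 (0x0F): reg=0x72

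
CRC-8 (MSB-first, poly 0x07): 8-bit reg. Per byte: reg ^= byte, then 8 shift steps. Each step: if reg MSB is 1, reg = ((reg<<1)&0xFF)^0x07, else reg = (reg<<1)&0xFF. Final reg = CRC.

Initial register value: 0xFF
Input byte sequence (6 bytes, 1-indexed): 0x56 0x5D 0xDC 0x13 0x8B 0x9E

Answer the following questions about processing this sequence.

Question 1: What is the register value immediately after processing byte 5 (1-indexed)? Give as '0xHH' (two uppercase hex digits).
After byte 1 (0x56): reg=0x56
After byte 2 (0x5D): reg=0x31
After byte 3 (0xDC): reg=0x8D
After byte 4 (0x13): reg=0xD3
After byte 5 (0x8B): reg=0x8F

Answer: 0x8F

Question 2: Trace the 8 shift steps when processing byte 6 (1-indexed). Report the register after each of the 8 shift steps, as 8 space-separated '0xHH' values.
After byte 1 (0x56): reg=0x56
After byte 2 (0x5D): reg=0x31
After byte 3 (0xDC): reg=0x8D
After byte 4 (0x13): reg=0xD3
After byte 5 (0x8B): reg=0x8F
Register before byte 6: 0x8F
After XOR with byte 0x9E: 0x11

Answer: 0x22 0x44 0x88 0x17 0x2E 0x5C 0xB8 0x77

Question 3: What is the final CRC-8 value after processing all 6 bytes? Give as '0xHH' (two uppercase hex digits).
After byte 1 (0x56): reg=0x56
After byte 2 (0x5D): reg=0x31
After byte 3 (0xDC): reg=0x8D
After byte 4 (0x13): reg=0xD3
After byte 5 (0x8B): reg=0x8F
After byte 6 (0x9E): reg=0x77

Answer: 0x77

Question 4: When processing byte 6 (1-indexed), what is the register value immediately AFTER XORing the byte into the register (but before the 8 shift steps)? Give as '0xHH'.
Answer: 0x11

Derivation:
Register before byte 6: 0x8F
Byte 6: 0x9E
0x8F XOR 0x9E = 0x11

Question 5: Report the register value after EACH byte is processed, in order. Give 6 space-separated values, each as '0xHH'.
0x56 0x31 0x8D 0xD3 0x8F 0x77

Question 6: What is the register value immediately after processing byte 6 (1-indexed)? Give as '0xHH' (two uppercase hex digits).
After byte 1 (0x56): reg=0x56
After byte 2 (0x5D): reg=0x31
After byte 3 (0xDC): reg=0x8D
After byte 4 (0x13): reg=0xD3
After byte 5 (0x8B): reg=0x8F
After byte 6 (0x9E): reg=0x77

Answer: 0x77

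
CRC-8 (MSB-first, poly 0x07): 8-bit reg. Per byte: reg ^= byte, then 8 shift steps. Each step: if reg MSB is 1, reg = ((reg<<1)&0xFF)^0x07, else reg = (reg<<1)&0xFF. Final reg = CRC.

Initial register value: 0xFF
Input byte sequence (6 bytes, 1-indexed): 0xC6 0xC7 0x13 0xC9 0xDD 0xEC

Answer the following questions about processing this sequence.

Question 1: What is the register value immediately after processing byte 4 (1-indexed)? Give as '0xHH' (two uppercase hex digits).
After byte 1 (0xC6): reg=0xAF
After byte 2 (0xC7): reg=0x1F
After byte 3 (0x13): reg=0x24
After byte 4 (0xC9): reg=0x8D

Answer: 0x8D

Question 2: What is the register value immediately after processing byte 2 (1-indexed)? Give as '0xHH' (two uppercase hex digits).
Answer: 0x1F

Derivation:
After byte 1 (0xC6): reg=0xAF
After byte 2 (0xC7): reg=0x1F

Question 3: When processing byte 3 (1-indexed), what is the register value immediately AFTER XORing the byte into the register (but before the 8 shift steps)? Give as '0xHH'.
Answer: 0x0C

Derivation:
Register before byte 3: 0x1F
Byte 3: 0x13
0x1F XOR 0x13 = 0x0C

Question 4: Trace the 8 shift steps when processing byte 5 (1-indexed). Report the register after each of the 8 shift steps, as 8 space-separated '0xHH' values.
Answer: 0xA0 0x47 0x8E 0x1B 0x36 0x6C 0xD8 0xB7

Derivation:
After byte 1 (0xC6): reg=0xAF
After byte 2 (0xC7): reg=0x1F
After byte 3 (0x13): reg=0x24
After byte 4 (0xC9): reg=0x8D
Register before byte 5: 0x8D
After XOR with byte 0xDD: 0x50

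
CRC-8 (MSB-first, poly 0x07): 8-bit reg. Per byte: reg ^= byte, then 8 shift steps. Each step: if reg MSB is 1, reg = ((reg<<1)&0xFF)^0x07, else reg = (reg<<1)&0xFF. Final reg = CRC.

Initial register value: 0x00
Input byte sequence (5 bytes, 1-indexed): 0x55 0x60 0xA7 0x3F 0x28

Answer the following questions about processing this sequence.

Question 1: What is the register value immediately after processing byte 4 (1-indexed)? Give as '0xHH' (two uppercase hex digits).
After byte 1 (0x55): reg=0xAC
After byte 2 (0x60): reg=0x6A
After byte 3 (0xA7): reg=0x6D
After byte 4 (0x3F): reg=0xB9

Answer: 0xB9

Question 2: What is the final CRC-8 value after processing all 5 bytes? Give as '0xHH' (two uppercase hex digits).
After byte 1 (0x55): reg=0xAC
After byte 2 (0x60): reg=0x6A
After byte 3 (0xA7): reg=0x6D
After byte 4 (0x3F): reg=0xB9
After byte 5 (0x28): reg=0xFE

Answer: 0xFE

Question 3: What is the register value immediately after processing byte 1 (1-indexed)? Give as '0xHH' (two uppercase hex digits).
After byte 1 (0x55): reg=0xAC

Answer: 0xAC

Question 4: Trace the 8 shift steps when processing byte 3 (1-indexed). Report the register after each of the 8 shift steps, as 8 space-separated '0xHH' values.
Answer: 0x9D 0x3D 0x7A 0xF4 0xEF 0xD9 0xB5 0x6D

Derivation:
After byte 1 (0x55): reg=0xAC
After byte 2 (0x60): reg=0x6A
Register before byte 3: 0x6A
After XOR with byte 0xA7: 0xCD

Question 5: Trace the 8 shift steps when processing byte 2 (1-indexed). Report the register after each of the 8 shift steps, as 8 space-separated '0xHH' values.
Answer: 0x9F 0x39 0x72 0xE4 0xCF 0x99 0x35 0x6A

Derivation:
After byte 1 (0x55): reg=0xAC
Register before byte 2: 0xAC
After XOR with byte 0x60: 0xCC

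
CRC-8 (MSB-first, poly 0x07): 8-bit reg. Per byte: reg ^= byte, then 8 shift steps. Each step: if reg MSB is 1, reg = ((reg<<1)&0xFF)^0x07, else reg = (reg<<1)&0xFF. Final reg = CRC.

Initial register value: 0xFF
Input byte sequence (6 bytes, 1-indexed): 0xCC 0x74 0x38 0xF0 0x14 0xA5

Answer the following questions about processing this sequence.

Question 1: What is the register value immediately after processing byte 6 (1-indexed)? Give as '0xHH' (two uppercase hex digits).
After byte 1 (0xCC): reg=0x99
After byte 2 (0x74): reg=0x8D
After byte 3 (0x38): reg=0x02
After byte 4 (0xF0): reg=0xD0
After byte 5 (0x14): reg=0x52
After byte 6 (0xA5): reg=0xCB

Answer: 0xCB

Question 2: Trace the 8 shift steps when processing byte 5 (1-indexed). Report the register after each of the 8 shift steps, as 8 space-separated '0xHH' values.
After byte 1 (0xCC): reg=0x99
After byte 2 (0x74): reg=0x8D
After byte 3 (0x38): reg=0x02
After byte 4 (0xF0): reg=0xD0
Register before byte 5: 0xD0
After XOR with byte 0x14: 0xC4

Answer: 0x8F 0x19 0x32 0x64 0xC8 0x97 0x29 0x52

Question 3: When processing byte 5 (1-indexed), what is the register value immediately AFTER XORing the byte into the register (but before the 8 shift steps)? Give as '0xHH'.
Answer: 0xC4

Derivation:
Register before byte 5: 0xD0
Byte 5: 0x14
0xD0 XOR 0x14 = 0xC4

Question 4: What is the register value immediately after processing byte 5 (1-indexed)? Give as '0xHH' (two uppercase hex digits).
Answer: 0x52

Derivation:
After byte 1 (0xCC): reg=0x99
After byte 2 (0x74): reg=0x8D
After byte 3 (0x38): reg=0x02
After byte 4 (0xF0): reg=0xD0
After byte 5 (0x14): reg=0x52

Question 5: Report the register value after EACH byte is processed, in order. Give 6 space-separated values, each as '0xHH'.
0x99 0x8D 0x02 0xD0 0x52 0xCB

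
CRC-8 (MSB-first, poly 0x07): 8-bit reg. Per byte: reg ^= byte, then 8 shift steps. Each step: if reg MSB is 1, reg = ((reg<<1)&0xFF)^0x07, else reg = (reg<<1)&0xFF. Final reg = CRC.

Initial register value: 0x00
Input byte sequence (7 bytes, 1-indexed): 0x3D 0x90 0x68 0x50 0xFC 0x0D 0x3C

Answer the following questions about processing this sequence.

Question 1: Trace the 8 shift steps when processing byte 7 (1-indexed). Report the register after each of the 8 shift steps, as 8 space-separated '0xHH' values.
After byte 1 (0x3D): reg=0xB3
After byte 2 (0x90): reg=0xE9
After byte 3 (0x68): reg=0x8E
After byte 4 (0x50): reg=0x14
After byte 5 (0xFC): reg=0x96
After byte 6 (0x0D): reg=0xC8
Register before byte 7: 0xC8
After XOR with byte 0x3C: 0xF4

Answer: 0xEF 0xD9 0xB5 0x6D 0xDA 0xB3 0x61 0xC2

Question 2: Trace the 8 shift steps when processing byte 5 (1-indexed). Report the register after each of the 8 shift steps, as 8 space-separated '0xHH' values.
After byte 1 (0x3D): reg=0xB3
After byte 2 (0x90): reg=0xE9
After byte 3 (0x68): reg=0x8E
After byte 4 (0x50): reg=0x14
Register before byte 5: 0x14
After XOR with byte 0xFC: 0xE8

Answer: 0xD7 0xA9 0x55 0xAA 0x53 0xA6 0x4B 0x96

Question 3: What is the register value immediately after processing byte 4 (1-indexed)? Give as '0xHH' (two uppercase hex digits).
After byte 1 (0x3D): reg=0xB3
After byte 2 (0x90): reg=0xE9
After byte 3 (0x68): reg=0x8E
After byte 4 (0x50): reg=0x14

Answer: 0x14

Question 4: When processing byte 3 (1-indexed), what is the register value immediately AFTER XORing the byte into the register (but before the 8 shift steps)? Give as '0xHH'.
Answer: 0x81

Derivation:
Register before byte 3: 0xE9
Byte 3: 0x68
0xE9 XOR 0x68 = 0x81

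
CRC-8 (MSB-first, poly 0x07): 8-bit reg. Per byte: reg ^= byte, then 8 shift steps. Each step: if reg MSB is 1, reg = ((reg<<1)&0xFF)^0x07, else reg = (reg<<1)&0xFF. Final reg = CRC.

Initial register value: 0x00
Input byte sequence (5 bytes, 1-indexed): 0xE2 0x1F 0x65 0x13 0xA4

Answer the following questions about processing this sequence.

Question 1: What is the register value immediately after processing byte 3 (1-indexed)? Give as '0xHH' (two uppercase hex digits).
Answer: 0xB0

Derivation:
After byte 1 (0xE2): reg=0xA0
After byte 2 (0x1F): reg=0x34
After byte 3 (0x65): reg=0xB0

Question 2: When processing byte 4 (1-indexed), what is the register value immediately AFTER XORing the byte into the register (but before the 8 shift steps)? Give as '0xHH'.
Register before byte 4: 0xB0
Byte 4: 0x13
0xB0 XOR 0x13 = 0xA3

Answer: 0xA3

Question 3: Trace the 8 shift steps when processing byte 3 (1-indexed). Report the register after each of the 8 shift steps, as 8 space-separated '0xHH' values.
Answer: 0xA2 0x43 0x86 0x0B 0x16 0x2C 0x58 0xB0

Derivation:
After byte 1 (0xE2): reg=0xA0
After byte 2 (0x1F): reg=0x34
Register before byte 3: 0x34
After XOR with byte 0x65: 0x51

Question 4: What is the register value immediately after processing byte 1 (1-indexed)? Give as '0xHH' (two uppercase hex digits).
After byte 1 (0xE2): reg=0xA0

Answer: 0xA0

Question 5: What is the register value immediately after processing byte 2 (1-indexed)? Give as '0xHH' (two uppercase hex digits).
After byte 1 (0xE2): reg=0xA0
After byte 2 (0x1F): reg=0x34

Answer: 0x34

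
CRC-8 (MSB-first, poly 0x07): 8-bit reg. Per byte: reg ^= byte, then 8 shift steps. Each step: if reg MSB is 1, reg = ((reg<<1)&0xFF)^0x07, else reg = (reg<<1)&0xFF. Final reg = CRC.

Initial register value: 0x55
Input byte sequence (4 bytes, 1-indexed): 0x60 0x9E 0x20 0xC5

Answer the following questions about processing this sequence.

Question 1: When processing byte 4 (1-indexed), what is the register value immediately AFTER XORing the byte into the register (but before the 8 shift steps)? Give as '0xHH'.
Register before byte 4: 0xF6
Byte 4: 0xC5
0xF6 XOR 0xC5 = 0x33

Answer: 0x33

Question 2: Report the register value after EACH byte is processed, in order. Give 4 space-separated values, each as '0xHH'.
0x8B 0x6B 0xF6 0x99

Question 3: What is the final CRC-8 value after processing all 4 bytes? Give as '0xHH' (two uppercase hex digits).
After byte 1 (0x60): reg=0x8B
After byte 2 (0x9E): reg=0x6B
After byte 3 (0x20): reg=0xF6
After byte 4 (0xC5): reg=0x99

Answer: 0x99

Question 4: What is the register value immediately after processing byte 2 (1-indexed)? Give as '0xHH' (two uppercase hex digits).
After byte 1 (0x60): reg=0x8B
After byte 2 (0x9E): reg=0x6B

Answer: 0x6B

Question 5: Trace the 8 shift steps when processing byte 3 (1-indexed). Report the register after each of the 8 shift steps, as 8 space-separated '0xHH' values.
Answer: 0x96 0x2B 0x56 0xAC 0x5F 0xBE 0x7B 0xF6

Derivation:
After byte 1 (0x60): reg=0x8B
After byte 2 (0x9E): reg=0x6B
Register before byte 3: 0x6B
After XOR with byte 0x20: 0x4B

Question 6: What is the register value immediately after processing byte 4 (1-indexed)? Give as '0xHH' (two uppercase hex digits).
After byte 1 (0x60): reg=0x8B
After byte 2 (0x9E): reg=0x6B
After byte 3 (0x20): reg=0xF6
After byte 4 (0xC5): reg=0x99

Answer: 0x99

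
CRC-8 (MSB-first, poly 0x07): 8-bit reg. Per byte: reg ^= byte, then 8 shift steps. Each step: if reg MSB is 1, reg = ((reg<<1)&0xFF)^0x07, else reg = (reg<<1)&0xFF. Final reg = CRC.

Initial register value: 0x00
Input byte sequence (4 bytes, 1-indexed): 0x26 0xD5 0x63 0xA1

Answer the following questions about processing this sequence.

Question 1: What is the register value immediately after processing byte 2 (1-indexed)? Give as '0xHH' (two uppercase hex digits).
Answer: 0xF5

Derivation:
After byte 1 (0x26): reg=0xF2
After byte 2 (0xD5): reg=0xF5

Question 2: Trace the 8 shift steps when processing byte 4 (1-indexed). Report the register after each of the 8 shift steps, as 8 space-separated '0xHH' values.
After byte 1 (0x26): reg=0xF2
After byte 2 (0xD5): reg=0xF5
After byte 3 (0x63): reg=0xEB
Register before byte 4: 0xEB
After XOR with byte 0xA1: 0x4A

Answer: 0x94 0x2F 0x5E 0xBC 0x7F 0xFE 0xFB 0xF1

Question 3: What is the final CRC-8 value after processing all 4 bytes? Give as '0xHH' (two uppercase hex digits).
Answer: 0xF1

Derivation:
After byte 1 (0x26): reg=0xF2
After byte 2 (0xD5): reg=0xF5
After byte 3 (0x63): reg=0xEB
After byte 4 (0xA1): reg=0xF1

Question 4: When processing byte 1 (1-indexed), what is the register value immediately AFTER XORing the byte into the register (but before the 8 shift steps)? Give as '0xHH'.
Register before byte 1: 0x00
Byte 1: 0x26
0x00 XOR 0x26 = 0x26

Answer: 0x26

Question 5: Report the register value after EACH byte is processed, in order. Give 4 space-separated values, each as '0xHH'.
0xF2 0xF5 0xEB 0xF1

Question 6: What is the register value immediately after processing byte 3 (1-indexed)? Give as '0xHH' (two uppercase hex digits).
Answer: 0xEB

Derivation:
After byte 1 (0x26): reg=0xF2
After byte 2 (0xD5): reg=0xF5
After byte 3 (0x63): reg=0xEB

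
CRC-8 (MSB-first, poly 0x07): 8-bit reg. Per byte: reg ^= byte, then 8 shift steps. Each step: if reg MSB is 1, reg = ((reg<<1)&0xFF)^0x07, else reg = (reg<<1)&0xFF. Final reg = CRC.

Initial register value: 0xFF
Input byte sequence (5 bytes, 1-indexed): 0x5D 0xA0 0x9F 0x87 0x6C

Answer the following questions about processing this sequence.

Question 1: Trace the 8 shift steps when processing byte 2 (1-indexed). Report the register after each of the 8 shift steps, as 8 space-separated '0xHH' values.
After byte 1 (0x5D): reg=0x67
Register before byte 2: 0x67
After XOR with byte 0xA0: 0xC7

Answer: 0x89 0x15 0x2A 0x54 0xA8 0x57 0xAE 0x5B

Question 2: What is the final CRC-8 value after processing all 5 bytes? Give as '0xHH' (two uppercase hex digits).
After byte 1 (0x5D): reg=0x67
After byte 2 (0xA0): reg=0x5B
After byte 3 (0x9F): reg=0x52
After byte 4 (0x87): reg=0x25
After byte 5 (0x6C): reg=0xF8

Answer: 0xF8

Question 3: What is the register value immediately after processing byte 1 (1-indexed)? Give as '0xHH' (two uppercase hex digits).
Answer: 0x67

Derivation:
After byte 1 (0x5D): reg=0x67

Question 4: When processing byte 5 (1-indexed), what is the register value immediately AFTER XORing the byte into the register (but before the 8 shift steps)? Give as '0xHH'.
Register before byte 5: 0x25
Byte 5: 0x6C
0x25 XOR 0x6C = 0x49

Answer: 0x49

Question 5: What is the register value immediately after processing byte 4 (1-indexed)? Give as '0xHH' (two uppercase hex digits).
After byte 1 (0x5D): reg=0x67
After byte 2 (0xA0): reg=0x5B
After byte 3 (0x9F): reg=0x52
After byte 4 (0x87): reg=0x25

Answer: 0x25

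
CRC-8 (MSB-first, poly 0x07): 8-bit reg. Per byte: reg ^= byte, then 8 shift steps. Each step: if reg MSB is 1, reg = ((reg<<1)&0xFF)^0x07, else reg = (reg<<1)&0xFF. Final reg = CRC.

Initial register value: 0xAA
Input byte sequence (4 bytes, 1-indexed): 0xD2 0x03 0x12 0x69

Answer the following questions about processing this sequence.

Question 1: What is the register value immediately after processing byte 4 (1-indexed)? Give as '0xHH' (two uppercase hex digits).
Answer: 0x5A

Derivation:
After byte 1 (0xD2): reg=0x6F
After byte 2 (0x03): reg=0x03
After byte 3 (0x12): reg=0x77
After byte 4 (0x69): reg=0x5A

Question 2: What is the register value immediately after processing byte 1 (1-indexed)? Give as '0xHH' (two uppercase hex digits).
After byte 1 (0xD2): reg=0x6F

Answer: 0x6F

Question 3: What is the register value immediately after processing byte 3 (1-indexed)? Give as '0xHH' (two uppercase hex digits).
After byte 1 (0xD2): reg=0x6F
After byte 2 (0x03): reg=0x03
After byte 3 (0x12): reg=0x77

Answer: 0x77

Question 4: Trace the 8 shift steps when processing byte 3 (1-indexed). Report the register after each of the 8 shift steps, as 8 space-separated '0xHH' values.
Answer: 0x22 0x44 0x88 0x17 0x2E 0x5C 0xB8 0x77

Derivation:
After byte 1 (0xD2): reg=0x6F
After byte 2 (0x03): reg=0x03
Register before byte 3: 0x03
After XOR with byte 0x12: 0x11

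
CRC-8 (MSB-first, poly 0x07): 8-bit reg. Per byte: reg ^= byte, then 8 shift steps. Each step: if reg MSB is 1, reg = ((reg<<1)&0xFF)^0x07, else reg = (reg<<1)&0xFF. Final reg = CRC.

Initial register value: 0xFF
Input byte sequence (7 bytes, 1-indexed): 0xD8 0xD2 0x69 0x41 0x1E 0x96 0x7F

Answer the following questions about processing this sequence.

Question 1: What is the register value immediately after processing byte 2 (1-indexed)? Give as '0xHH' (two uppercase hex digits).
Answer: 0xF5

Derivation:
After byte 1 (0xD8): reg=0xF5
After byte 2 (0xD2): reg=0xF5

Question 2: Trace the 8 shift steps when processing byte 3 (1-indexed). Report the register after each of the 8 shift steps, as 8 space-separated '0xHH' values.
Answer: 0x3F 0x7E 0xFC 0xFF 0xF9 0xF5 0xED 0xDD

Derivation:
After byte 1 (0xD8): reg=0xF5
After byte 2 (0xD2): reg=0xF5
Register before byte 3: 0xF5
After XOR with byte 0x69: 0x9C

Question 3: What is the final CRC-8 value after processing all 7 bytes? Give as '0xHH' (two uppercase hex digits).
Answer: 0xD5

Derivation:
After byte 1 (0xD8): reg=0xF5
After byte 2 (0xD2): reg=0xF5
After byte 3 (0x69): reg=0xDD
After byte 4 (0x41): reg=0xDD
After byte 5 (0x1E): reg=0x47
After byte 6 (0x96): reg=0x39
After byte 7 (0x7F): reg=0xD5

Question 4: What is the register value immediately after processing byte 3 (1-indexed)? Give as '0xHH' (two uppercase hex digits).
Answer: 0xDD

Derivation:
After byte 1 (0xD8): reg=0xF5
After byte 2 (0xD2): reg=0xF5
After byte 3 (0x69): reg=0xDD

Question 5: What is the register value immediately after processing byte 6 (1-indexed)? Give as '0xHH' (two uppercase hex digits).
Answer: 0x39

Derivation:
After byte 1 (0xD8): reg=0xF5
After byte 2 (0xD2): reg=0xF5
After byte 3 (0x69): reg=0xDD
After byte 4 (0x41): reg=0xDD
After byte 5 (0x1E): reg=0x47
After byte 6 (0x96): reg=0x39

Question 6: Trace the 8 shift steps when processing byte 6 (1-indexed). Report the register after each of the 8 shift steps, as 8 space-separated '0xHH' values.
Answer: 0xA5 0x4D 0x9A 0x33 0x66 0xCC 0x9F 0x39

Derivation:
After byte 1 (0xD8): reg=0xF5
After byte 2 (0xD2): reg=0xF5
After byte 3 (0x69): reg=0xDD
After byte 4 (0x41): reg=0xDD
After byte 5 (0x1E): reg=0x47
Register before byte 6: 0x47
After XOR with byte 0x96: 0xD1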